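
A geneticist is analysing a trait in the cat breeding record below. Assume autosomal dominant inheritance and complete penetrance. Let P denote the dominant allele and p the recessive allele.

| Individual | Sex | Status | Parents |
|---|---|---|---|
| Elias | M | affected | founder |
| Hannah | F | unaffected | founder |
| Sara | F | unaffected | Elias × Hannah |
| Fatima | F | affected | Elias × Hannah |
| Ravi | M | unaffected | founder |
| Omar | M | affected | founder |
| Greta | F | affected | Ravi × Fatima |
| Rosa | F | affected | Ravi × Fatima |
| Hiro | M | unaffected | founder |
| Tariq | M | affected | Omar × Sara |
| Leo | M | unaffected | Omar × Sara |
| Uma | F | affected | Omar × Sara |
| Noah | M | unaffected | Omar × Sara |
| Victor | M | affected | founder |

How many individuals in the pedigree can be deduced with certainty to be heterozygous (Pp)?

Obligate heterozygotes: Elias is affected so carries P and passed p to Sara (pp), so Elias is Pp; Fatima is affected so carries P and received p from Hannah (pp), so Fatima is Pp; Omar is affected so carries P and passed p to Leo (pp), so Omar is Pp; Greta is affected so carries P and received p from Ravi (pp), so Greta is Pp; Rosa is affected so carries P and received p from Ravi (pp), so Rosa is Pp; Tariq is affected so carries P and received p from Sara (pp), so Tariq is Pp; Uma is affected so carries P and received p from Sara (pp), so Uma is Pp.
Every other individual is either homozygous by phenotype or has at least one consistent homozygous assignment, so the count is 7.

7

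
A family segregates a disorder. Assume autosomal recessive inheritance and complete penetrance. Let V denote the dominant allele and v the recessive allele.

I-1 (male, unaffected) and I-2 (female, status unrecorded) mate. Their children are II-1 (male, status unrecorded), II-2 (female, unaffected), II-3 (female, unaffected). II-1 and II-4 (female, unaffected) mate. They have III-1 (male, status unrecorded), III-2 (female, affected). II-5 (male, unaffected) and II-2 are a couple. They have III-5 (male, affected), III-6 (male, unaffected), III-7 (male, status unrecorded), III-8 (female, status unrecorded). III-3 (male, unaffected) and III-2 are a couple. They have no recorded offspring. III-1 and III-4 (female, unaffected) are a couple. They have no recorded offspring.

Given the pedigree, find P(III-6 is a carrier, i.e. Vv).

II-5 is unaffected so carries V and passed v to III-5 (vv), so II-5 is Vv.
II-2 is unaffected so carries V and passed v to III-5 (vv), so II-2 is Vv.
Their cross gives offspring ratios 1/4 VV : 1/2 Vv : 1/4 vv. Conditioning on III-6 being unaffected, P(Vv) = 1/2 / 3/4 = 2/3.

2/3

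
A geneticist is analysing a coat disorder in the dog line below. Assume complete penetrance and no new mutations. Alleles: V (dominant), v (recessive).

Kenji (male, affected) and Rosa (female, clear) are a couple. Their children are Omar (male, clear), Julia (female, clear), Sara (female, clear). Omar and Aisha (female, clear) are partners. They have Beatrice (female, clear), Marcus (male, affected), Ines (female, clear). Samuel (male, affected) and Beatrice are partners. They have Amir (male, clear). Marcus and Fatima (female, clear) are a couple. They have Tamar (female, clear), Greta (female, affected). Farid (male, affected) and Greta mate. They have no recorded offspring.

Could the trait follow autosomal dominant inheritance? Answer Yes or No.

No

Under autosomal dominant, Marcus (affected, male) cannot arise from Omar (clear) × Aisha (clear).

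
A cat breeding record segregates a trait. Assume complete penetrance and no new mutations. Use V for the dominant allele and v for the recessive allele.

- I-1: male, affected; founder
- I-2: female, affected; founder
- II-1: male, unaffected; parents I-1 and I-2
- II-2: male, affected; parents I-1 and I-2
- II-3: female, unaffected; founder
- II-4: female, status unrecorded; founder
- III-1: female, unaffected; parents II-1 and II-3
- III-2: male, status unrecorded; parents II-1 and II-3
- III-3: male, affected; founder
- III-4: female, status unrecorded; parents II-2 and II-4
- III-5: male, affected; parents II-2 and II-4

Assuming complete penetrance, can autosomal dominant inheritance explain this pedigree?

A consistent assignment under autosomal dominant exists: I-1 Vv, I-2 Vv, II-1 vv, II-2 VV, II-3 vv, II-4 VV, III-1 vv, III-2 vv, III-3 VV, III-4 VV, III-5 VV.
In this assignment every recorded phenotype matches its genotype and every non-founder's genotype is obtainable from its parents' genotypes, so the pedigree is consistent.

Yes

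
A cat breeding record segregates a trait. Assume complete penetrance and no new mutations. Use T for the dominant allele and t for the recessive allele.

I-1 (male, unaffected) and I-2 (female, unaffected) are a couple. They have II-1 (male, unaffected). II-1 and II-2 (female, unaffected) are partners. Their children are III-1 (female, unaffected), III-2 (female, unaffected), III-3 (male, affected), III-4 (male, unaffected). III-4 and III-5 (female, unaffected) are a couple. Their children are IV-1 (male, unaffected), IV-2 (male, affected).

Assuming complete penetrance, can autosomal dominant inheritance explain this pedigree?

Under autosomal dominant, III-3 (affected, male) cannot arise from II-1 (unaffected) × II-2 (unaffected).

No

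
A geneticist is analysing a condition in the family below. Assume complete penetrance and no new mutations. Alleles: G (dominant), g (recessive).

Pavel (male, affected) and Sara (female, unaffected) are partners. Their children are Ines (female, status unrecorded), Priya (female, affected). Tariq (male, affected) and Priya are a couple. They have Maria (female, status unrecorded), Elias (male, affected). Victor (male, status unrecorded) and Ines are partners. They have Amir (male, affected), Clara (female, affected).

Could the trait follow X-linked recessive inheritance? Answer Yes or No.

Yes

A consistent assignment under X-linked recessive exists: Pavel X^g Y, Sara X^G X^g, Ines X^G X^g, Priya X^g X^g, Tariq X^g Y, Victor X^g Y, Maria X^g X^g, Elias X^g Y, Amir X^g Y, Clara X^g X^g.
In this assignment every recorded phenotype matches its genotype and every non-founder's genotype is obtainable from its parents' genotypes, so the pedigree is consistent.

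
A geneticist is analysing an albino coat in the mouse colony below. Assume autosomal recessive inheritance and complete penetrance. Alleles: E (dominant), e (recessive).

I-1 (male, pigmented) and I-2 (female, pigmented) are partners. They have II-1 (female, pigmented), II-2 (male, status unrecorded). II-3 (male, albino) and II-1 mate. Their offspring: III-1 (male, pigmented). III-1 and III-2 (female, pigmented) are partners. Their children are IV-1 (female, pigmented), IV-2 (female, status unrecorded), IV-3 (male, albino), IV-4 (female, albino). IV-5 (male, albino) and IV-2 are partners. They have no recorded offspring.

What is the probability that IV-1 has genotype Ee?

2/3

III-1 is pigmented so carries E and received e from II-3 (ee), so III-1 is Ee.
III-2 is pigmented so carries E and passed e to IV-3 (ee), so III-2 is Ee.
Their cross gives offspring ratios 1/4 EE : 1/2 Ee : 1/4 ee. Conditioning on IV-1 being pigmented, P(Ee) = 1/2 / 3/4 = 2/3.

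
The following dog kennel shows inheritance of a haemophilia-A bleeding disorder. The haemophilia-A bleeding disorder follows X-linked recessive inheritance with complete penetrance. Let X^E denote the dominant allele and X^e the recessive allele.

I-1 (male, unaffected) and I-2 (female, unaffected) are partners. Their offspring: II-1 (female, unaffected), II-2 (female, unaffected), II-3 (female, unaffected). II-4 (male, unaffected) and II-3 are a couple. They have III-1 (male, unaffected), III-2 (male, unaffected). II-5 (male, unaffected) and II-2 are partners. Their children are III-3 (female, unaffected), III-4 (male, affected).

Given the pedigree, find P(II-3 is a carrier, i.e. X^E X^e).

1/5

I-1 is unaffected, so I-1 is X^E Y.
I-2 is unaffected so carries E and passed e to II-2 (X^E X^e, whose E came from I-1), so I-2 is X^E X^e.
Their cross gives offspring ratios 1/2 X^E X^E : 1/2 X^E X^e. Conditioning on II-3 being unaffected, P(X^E X^e) = 1/2 / 1 = 1/2 before taking II-3's own offspring into account.
II-4 is unaffected, so II-4 is X^E Y.
Now use II-3's offspring. Probability of each recorded status — unaffected son III-1: 1/2 if II-3 is X^E X^e, 1 if X^E X^E; unaffected son III-2: 1/2 if II-3 is X^E X^e, 1 if X^E X^E.
Bayes: P(X^E X^e) = 1/2·1/4 / (1/2·1/4 + 1/2·1) = 1/5.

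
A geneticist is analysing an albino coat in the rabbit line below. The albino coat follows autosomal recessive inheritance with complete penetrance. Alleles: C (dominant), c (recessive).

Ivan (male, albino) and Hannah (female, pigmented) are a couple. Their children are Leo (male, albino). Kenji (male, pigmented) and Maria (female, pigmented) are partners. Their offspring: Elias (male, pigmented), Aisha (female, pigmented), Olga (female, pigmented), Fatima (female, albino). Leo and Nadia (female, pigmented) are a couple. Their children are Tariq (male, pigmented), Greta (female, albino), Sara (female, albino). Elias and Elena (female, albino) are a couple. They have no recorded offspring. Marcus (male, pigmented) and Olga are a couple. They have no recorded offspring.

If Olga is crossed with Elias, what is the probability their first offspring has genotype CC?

4/9

Kenji is pigmented so carries C and passed c to Fatima (cc), so Kenji is Cc.
Maria is pigmented so carries C and passed c to Fatima (cc), so Maria is Cc.
Olga is a pigmented offspring of Kenji (Cc) × Maria (Cc), whose cross gives 1/4 CC : 1/2 Cc : 1/4 cc; conditioning on being pigmented, Olga is CC with probability 1/3, Cc with probability 2/3.
Elias is a pigmented offspring of Kenji (Cc) × Maria (Cc), whose cross gives 1/4 CC : 1/2 Cc : 1/4 cc; conditioning on being pigmented, Elias is CC with probability 1/3, Cc with probability 2/3.
Summing over parental genotype combinations, P(offspring has genotype CC) = 1/9·1 + 2/9·1/2 + 2/9·1/2 + 4/9·1/4 = 4/9.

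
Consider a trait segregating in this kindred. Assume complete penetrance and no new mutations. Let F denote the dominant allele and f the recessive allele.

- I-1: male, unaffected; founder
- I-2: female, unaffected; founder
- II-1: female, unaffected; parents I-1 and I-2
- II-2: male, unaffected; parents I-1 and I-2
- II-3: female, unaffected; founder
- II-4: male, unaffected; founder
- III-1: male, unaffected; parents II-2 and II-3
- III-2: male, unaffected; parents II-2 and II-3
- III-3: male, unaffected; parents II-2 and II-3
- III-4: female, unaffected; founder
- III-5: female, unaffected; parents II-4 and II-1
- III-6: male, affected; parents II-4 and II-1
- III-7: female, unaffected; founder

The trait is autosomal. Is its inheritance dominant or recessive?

recessive

II-4 and II-1 are both unaffected yet have an affected child III-6. Under dominance, an affected child requires at least one affected parent, so the trait cannot be dominant.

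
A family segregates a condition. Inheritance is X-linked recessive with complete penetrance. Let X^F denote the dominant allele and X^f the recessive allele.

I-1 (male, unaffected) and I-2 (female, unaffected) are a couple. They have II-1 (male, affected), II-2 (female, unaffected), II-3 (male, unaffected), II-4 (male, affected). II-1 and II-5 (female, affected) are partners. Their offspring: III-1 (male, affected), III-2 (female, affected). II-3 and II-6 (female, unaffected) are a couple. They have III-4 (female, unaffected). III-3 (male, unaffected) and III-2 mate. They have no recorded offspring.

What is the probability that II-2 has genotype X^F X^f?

I-1 is unaffected, so I-1 is X^F Y.
I-2 is unaffected so carries F and passed f to II-1 (X^f Y), so I-2 is X^F X^f.
Their cross gives offspring ratios 1/2 X^F X^F : 1/2 X^F X^f. Conditioning on II-2 being unaffected, P(X^F X^f) = 1/2 / 1 = 1/2.

1/2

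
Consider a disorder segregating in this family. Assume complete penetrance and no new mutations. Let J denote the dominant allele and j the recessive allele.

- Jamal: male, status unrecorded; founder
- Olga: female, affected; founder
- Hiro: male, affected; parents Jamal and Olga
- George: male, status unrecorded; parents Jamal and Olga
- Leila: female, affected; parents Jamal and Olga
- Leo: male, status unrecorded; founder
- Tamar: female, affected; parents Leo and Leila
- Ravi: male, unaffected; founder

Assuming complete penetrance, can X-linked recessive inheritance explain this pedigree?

A consistent assignment under X-linked recessive exists: Jamal X^j Y, Olga X^j X^j, Hiro X^j Y, George X^j Y, Leila X^j X^j, Leo X^j Y, Tamar X^j X^j, Ravi X^J Y.
In this assignment every recorded phenotype matches its genotype and every non-founder's genotype is obtainable from its parents' genotypes, so the pedigree is consistent.

Yes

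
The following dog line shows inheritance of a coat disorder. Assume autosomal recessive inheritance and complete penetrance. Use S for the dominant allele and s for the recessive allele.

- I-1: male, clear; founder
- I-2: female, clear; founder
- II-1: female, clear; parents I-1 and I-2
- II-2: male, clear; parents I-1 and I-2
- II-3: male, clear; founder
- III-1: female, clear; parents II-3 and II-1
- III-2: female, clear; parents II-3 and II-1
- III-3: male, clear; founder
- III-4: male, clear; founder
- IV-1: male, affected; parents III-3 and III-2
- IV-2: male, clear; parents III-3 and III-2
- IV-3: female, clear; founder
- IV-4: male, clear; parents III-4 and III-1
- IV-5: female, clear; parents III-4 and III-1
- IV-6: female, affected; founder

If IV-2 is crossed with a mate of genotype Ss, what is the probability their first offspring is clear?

III-3 is clear so carries S and passed s to IV-1 (ss), so III-3 is Ss.
III-2 is clear so carries S and passed s to IV-1 (ss), so III-2 is Ss.
IV-2 is a clear offspring of III-3 (Ss) × III-2 (Ss), whose cross gives 1/4 SS : 1/2 Ss : 1/4 ss; conditioning on being clear, IV-2 is SS with probability 1/3, Ss with probability 2/3.
Summing over parental genotype combinations, P(offspring is clear) = 1/3·1 + 2/3·3/4 = 5/6.

5/6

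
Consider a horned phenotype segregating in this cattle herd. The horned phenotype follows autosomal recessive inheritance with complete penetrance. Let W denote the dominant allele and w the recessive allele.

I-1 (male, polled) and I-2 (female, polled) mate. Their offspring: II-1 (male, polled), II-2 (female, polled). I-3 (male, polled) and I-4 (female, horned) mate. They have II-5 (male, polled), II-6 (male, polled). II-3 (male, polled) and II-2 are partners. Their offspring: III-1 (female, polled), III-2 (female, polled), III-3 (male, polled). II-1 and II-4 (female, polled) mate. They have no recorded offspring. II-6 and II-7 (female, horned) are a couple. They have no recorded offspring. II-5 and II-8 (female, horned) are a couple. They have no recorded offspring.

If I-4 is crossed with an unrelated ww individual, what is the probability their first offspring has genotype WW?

0

I-4 is horned, so I-4 is ww.
The cross gives 1 ww, so P(offspring has genotype WW) = 0.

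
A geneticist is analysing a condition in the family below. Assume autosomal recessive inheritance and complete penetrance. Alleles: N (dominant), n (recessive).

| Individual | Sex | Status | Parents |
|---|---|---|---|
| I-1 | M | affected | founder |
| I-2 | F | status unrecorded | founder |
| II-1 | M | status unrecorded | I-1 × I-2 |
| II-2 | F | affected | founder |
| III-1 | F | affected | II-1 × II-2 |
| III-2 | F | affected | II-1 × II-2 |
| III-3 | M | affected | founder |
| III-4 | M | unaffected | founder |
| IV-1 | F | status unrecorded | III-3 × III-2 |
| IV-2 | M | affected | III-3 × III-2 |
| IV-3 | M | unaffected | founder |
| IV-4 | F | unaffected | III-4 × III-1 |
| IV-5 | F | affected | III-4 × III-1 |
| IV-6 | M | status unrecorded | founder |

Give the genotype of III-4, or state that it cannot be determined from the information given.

Nn

From phenotype alone, III-4 is NN or Nn.
III-4 is unaffected so carries N and passed n to IV-5 (nn), so III-4 is Nn.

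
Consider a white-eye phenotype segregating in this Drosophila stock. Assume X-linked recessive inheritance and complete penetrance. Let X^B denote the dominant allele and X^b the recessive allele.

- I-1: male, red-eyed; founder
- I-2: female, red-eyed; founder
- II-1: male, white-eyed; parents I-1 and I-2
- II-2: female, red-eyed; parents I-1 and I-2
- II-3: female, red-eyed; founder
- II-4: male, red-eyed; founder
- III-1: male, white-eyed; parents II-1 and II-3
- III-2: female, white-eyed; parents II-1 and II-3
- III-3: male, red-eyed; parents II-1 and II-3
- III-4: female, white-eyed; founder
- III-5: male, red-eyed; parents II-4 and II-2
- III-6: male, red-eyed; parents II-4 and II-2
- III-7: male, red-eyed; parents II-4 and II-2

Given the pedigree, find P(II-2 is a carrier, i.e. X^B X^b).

I-1 is red-eyed, so I-1 is X^B Y.
I-2 is red-eyed so carries B and passed b to II-1 (X^b Y), so I-2 is X^B X^b.
Their cross gives offspring ratios 1/2 X^B X^B : 1/2 X^B X^b. Conditioning on II-2 being red-eyed, P(X^B X^b) = 1/2 / 1 = 1/2 before taking II-2's own offspring into account.
II-4 is red-eyed, so II-4 is X^B Y.
Now use II-2's offspring. Probability of each recorded status — red-eyed son III-5: 1/2 if II-2 is X^B X^b, 1 if X^B X^B; red-eyed son III-6: 1/2 if II-2 is X^B X^b, 1 if X^B X^B; red-eyed son III-7: 1/2 if II-2 is X^B X^b, 1 if X^B X^B.
Bayes: P(X^B X^b) = 1/2·1/8 / (1/2·1/8 + 1/2·1) = 1/9.

1/9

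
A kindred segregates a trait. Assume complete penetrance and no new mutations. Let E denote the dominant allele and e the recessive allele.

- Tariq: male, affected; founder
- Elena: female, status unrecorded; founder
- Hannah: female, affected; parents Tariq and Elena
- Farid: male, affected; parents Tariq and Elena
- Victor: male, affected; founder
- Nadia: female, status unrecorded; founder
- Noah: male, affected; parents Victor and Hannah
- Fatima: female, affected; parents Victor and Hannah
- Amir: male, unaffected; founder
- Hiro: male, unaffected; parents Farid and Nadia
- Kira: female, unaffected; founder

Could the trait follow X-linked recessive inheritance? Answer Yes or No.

Yes

A consistent assignment under X-linked recessive exists: Tariq X^e Y, Elena X^E X^e, Hannah X^e X^e, Farid X^e Y, Victor X^e Y, Nadia X^E X^E, Noah X^e Y, Fatima X^e X^e, Amir X^E Y, Hiro X^E Y, Kira X^E X^E.
In this assignment every recorded phenotype matches its genotype and every non-founder's genotype is obtainable from its parents' genotypes, so the pedigree is consistent.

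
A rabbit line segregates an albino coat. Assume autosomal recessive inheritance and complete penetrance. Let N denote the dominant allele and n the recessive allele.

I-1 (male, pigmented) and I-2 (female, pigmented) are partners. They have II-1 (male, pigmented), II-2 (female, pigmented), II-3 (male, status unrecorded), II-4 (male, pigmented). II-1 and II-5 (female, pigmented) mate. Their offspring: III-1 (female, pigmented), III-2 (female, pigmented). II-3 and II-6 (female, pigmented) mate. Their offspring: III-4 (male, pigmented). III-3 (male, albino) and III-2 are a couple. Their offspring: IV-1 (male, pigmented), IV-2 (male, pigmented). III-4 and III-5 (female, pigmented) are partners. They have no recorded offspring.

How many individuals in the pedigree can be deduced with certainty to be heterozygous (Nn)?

Obligate heterozygotes: IV-1 is pigmented so carries N and received n from III-3 (nn), so IV-1 is Nn; IV-2 is pigmented so carries N and received n from III-3 (nn), so IV-2 is Nn.
Every other individual is either homozygous by phenotype or has at least one consistent homozygous assignment, so the count is 2.

2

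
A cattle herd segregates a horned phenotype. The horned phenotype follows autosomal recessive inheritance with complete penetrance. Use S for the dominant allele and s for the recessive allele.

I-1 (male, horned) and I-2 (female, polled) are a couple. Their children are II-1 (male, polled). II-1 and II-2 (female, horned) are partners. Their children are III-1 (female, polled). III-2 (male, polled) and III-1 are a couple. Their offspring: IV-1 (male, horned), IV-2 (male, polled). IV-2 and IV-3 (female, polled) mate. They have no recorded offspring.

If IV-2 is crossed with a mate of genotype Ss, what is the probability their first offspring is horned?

III-2 is polled so carries S and passed s to IV-1 (ss), so III-2 is Ss.
III-1 is polled so carries S and received s from II-2 (ss), so III-1 is Ss.
IV-2 is a polled offspring of III-2 (Ss) × III-1 (Ss), whose cross gives 1/4 SS : 1/2 Ss : 1/4 ss; conditioning on being polled, IV-2 is SS with probability 1/3, Ss with probability 2/3.
Summing over parental genotype combinations, P(offspring is horned) = 2/3·1/4 = 1/6.

1/6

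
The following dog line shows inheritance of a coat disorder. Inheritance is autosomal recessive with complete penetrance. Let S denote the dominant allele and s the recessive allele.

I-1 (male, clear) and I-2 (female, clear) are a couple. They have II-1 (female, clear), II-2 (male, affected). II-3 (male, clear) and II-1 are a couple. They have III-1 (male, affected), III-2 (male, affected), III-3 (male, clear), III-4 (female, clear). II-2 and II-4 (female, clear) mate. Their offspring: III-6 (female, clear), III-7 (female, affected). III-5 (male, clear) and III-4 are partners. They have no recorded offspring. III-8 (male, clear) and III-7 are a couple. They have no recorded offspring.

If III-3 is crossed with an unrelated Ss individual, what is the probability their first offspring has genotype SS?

1/3

II-3 is clear so carries S and passed s to III-1 (ss), so II-3 is Ss.
II-1 is clear so carries S and passed s to III-1 (ss), so II-1 is Ss.
III-3 is a clear offspring of II-3 (Ss) × II-1 (Ss), whose cross gives 1/4 SS : 1/2 Ss : 1/4 ss; conditioning on being clear, III-3 is SS with probability 1/3, Ss with probability 2/3.
Summing over parental genotype combinations, P(offspring has genotype SS) = 1/3·1/2 + 2/3·1/4 = 1/3.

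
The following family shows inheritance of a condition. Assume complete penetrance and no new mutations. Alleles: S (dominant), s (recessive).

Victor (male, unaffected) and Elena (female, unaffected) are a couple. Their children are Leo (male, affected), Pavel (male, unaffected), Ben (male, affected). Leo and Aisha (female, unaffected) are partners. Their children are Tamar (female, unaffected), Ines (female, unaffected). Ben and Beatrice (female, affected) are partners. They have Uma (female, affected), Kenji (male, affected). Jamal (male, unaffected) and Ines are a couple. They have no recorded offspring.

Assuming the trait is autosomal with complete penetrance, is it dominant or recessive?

Victor and Elena are both unaffected yet have an affected child Leo. Under dominance, an affected child requires at least one affected parent, so the trait cannot be dominant.

recessive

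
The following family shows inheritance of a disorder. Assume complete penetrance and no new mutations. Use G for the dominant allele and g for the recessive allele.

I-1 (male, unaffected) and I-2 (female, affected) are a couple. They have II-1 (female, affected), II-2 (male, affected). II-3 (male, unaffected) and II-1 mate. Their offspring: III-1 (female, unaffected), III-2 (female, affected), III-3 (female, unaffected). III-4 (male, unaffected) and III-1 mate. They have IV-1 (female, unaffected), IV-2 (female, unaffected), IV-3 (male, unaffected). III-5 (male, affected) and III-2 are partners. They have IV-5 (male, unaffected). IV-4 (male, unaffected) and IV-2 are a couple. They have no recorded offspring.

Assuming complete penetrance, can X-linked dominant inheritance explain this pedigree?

Yes

A consistent assignment under X-linked dominant exists: I-1 X^g Y, I-2 X^G X^G, II-1 X^G X^g, II-2 X^G Y, II-3 X^g Y, III-1 X^g X^g, III-2 X^G X^g, III-3 X^g X^g, III-4 X^g Y, III-5 X^G Y, IV-1 X^g X^g, IV-2 X^g X^g, IV-3 X^g Y, IV-4 X^g Y, IV-5 X^g Y.
In this assignment every recorded phenotype matches its genotype and every non-founder's genotype is obtainable from its parents' genotypes, so the pedigree is consistent.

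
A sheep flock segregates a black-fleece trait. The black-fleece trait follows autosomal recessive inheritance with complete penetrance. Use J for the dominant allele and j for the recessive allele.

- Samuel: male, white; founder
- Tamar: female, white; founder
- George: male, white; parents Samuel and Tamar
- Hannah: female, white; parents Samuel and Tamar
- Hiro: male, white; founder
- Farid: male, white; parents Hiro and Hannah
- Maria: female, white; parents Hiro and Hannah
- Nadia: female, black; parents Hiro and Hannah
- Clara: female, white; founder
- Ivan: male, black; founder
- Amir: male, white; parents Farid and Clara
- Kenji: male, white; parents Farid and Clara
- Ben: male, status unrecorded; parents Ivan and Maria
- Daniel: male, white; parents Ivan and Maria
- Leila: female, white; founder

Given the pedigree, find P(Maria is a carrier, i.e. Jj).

Hiro is white so carries J and passed j to Nadia (jj), so Hiro is Jj.
Hannah is white so carries J and passed j to Nadia (jj), so Hannah is Jj.
Their cross gives offspring ratios 1/4 JJ : 1/2 Jj : 1/4 jj. Conditioning on Maria being white, P(Jj) = 1/2 / 3/4 = 2/3 before taking Maria's own offspring into account.
Ivan is black, so Ivan is jj.
Now use Maria's offspring. Probability of each recorded status — white son Daniel: 1/2 if Maria is Jj, 1 if JJ. (Ben: equally likely either way, so uninformative.)
Bayes: P(Jj) = 2/3·1/2 / (2/3·1/2 + 1/3·1) = 1/2.

1/2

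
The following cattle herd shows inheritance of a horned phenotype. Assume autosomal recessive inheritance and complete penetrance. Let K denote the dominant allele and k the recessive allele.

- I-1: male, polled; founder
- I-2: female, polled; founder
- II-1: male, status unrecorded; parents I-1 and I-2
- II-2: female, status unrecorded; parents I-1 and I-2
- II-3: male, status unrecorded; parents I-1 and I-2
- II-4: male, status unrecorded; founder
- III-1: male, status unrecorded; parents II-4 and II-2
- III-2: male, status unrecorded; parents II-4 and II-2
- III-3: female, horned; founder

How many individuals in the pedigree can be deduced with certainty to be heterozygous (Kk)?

0

No individual's genotype is forced to Kk by the pedigree, so the count is 0.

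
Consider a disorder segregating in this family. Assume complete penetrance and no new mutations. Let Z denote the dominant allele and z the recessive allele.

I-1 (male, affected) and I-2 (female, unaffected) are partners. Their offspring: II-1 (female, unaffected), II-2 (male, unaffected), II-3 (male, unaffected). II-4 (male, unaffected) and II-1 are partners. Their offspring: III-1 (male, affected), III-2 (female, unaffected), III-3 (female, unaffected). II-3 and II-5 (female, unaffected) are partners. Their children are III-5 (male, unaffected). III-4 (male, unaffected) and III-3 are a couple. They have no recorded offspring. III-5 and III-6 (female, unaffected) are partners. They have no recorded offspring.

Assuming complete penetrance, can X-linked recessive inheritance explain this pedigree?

Yes

A consistent assignment under X-linked recessive exists: I-1 X^z Y, I-2 X^Z X^Z, II-1 X^Z X^z, II-2 X^Z Y, II-3 X^Z Y, II-4 X^Z Y, II-5 X^Z X^Z, III-1 X^z Y, III-2 X^Z X^Z, III-3 X^Z X^Z, III-4 X^Z Y, III-5 X^Z Y, III-6 X^Z X^Z.
In this assignment every recorded phenotype matches its genotype and every non-founder's genotype is obtainable from its parents' genotypes, so the pedigree is consistent.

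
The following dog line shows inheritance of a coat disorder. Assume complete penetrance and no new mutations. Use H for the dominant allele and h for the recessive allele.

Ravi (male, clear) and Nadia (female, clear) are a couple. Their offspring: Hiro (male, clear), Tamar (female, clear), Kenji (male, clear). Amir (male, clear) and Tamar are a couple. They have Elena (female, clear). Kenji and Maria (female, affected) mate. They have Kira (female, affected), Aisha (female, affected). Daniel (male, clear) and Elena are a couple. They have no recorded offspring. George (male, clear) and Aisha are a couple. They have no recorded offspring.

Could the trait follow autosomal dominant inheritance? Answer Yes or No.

Yes

A consistent assignment under autosomal dominant exists: Ravi hh, Nadia hh, Hiro hh, Tamar hh, Kenji hh, Amir hh, Maria HH, Elena hh, Daniel hh, Kira Hh, Aisha Hh, George hh.
In this assignment every recorded phenotype matches its genotype and every non-founder's genotype is obtainable from its parents' genotypes, so the pedigree is consistent.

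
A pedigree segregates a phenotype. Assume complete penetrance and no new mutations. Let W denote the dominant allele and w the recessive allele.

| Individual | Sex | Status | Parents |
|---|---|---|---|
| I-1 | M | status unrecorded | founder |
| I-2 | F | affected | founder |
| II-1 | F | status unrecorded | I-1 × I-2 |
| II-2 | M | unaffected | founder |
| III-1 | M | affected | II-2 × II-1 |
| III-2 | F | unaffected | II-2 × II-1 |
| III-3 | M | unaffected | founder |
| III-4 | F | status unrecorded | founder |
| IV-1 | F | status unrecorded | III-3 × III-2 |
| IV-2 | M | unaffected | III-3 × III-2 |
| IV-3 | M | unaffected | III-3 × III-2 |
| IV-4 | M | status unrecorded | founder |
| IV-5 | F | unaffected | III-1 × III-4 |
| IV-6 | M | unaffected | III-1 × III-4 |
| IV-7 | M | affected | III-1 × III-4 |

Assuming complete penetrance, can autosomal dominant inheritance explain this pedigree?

A consistent assignment under autosomal dominant exists: I-1 WW, I-2 Ww, II-1 Ww, II-2 ww, III-1 Ww, III-2 ww, III-3 ww, III-4 Ww, IV-1 ww, IV-2 ww, IV-3 ww, IV-4 WW, IV-5 ww, IV-6 ww, IV-7 WW.
In this assignment every recorded phenotype matches its genotype and every non-founder's genotype is obtainable from its parents' genotypes, so the pedigree is consistent.

Yes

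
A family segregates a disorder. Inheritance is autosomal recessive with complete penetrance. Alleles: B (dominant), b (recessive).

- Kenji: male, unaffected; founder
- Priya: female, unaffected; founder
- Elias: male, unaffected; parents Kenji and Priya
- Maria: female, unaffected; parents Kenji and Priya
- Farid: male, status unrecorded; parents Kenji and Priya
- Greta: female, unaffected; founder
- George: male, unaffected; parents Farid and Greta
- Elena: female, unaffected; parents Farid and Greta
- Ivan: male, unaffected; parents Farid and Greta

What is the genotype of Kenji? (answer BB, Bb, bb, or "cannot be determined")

cannot be determined

Kenji's phenotype allows BB or Bb, and no parent or child forces a single allele at both positions; consistent genotype assignments exist with Kenji as BB or Bb.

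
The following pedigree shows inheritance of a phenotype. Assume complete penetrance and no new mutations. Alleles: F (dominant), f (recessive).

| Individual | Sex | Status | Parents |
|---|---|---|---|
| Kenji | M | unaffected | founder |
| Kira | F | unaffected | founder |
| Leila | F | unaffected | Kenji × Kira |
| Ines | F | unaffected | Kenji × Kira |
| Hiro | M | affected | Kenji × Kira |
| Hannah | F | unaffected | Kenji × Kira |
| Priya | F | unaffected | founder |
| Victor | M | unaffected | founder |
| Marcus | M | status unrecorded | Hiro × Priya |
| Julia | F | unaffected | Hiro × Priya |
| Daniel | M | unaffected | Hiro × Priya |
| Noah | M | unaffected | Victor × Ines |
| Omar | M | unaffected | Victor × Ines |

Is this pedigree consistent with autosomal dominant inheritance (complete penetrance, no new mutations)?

No

Under autosomal dominant, Hiro (affected, male) cannot arise from Kenji (unaffected) × Kira (unaffected).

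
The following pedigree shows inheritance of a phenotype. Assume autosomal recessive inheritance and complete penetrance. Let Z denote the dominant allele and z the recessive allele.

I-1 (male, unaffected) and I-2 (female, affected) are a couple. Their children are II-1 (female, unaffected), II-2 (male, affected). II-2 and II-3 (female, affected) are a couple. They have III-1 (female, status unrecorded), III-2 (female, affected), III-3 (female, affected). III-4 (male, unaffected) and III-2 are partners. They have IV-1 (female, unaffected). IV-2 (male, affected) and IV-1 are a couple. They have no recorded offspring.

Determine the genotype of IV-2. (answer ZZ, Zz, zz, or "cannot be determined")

zz

IV-2 is affected, so IV-2 is zz.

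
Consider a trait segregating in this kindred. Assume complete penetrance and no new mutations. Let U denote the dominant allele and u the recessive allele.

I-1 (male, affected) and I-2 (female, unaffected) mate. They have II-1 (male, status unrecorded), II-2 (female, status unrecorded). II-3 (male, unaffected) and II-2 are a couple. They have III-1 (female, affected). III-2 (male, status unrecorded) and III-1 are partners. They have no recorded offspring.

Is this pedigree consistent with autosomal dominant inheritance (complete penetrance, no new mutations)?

A consistent assignment under autosomal dominant exists: I-1 UU, I-2 uu, II-1 Uu, II-2 Uu, II-3 uu, III-1 Uu, III-2 UU.
In this assignment every recorded phenotype matches its genotype and every non-founder's genotype is obtainable from its parents' genotypes, so the pedigree is consistent.

Yes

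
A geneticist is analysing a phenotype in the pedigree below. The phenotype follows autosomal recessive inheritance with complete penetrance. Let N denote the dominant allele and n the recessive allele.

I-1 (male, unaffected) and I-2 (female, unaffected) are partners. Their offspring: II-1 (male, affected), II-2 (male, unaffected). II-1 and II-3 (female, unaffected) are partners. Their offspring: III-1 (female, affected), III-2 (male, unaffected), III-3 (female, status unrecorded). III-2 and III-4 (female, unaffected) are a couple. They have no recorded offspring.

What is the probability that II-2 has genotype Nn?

I-1 is unaffected so carries N and passed n to II-1 (nn), so I-1 is Nn.
I-2 is unaffected so carries N and passed n to II-1 (nn), so I-2 is Nn.
Their cross gives offspring ratios 1/4 NN : 1/2 Nn : 1/4 nn. Conditioning on II-2 being unaffected, P(Nn) = 1/2 / 3/4 = 2/3.

2/3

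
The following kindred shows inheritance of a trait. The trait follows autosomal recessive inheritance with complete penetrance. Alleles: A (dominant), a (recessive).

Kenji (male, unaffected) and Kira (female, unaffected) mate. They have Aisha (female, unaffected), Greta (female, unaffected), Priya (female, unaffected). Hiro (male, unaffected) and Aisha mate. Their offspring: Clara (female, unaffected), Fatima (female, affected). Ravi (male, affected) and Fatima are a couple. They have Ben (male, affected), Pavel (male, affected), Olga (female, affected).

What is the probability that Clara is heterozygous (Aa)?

2/3

Hiro is unaffected so carries A and passed a to Fatima (aa), so Hiro is Aa.
Aisha is unaffected so carries A and passed a to Fatima (aa), so Aisha is Aa.
Their cross gives offspring ratios 1/4 AA : 1/2 Aa : 1/4 aa. Conditioning on Clara being unaffected, P(Aa) = 1/2 / 3/4 = 2/3.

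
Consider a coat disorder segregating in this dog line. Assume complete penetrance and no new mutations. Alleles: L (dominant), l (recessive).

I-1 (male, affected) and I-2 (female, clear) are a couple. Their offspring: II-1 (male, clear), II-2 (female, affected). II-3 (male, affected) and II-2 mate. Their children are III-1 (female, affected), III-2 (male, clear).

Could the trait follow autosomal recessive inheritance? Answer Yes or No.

Under autosomal recessive, III-2 (clear, male) cannot arise from II-3 (affected) × II-2 (affected).

No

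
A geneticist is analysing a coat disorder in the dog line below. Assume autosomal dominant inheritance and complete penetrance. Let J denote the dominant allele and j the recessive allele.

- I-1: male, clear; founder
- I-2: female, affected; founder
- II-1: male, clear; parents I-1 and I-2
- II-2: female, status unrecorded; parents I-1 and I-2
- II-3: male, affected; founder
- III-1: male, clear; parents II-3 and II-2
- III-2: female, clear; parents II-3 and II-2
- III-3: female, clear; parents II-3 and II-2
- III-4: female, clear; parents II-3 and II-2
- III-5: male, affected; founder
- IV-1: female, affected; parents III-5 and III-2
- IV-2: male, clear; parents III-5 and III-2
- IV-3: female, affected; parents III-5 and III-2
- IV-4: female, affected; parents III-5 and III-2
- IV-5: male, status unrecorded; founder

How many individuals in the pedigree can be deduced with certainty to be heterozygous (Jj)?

Obligate heterozygotes: I-2 is affected so carries J and passed j to II-1 (jj), so I-2 is Jj; II-3 is affected so carries J and passed j to III-1 (jj), so II-3 is Jj; III-5 is affected so carries J and passed j to IV-2 (jj), so III-5 is Jj; IV-1 is affected so carries J and received j from III-2 (jj), so IV-1 is Jj; IV-3 is affected so carries J and received j from III-2 (jj), so IV-3 is Jj; IV-4 is affected so carries J and received j from III-2 (jj), so IV-4 is Jj.
Every other individual is either homozygous by phenotype or has at least one consistent homozygous assignment, so the count is 6.

6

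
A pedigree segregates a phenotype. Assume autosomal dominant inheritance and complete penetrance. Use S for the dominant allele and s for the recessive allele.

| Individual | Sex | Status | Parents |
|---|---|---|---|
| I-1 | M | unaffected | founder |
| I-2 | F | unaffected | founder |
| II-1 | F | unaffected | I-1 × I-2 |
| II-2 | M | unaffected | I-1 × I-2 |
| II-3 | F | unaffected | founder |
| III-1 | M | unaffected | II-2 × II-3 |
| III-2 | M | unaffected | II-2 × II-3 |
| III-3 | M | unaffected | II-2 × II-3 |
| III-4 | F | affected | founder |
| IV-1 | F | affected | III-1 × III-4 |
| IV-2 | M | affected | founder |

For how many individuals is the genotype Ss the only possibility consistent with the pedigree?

Obligate heterozygotes: IV-1 is affected so carries S and received s from III-1 (ss), so IV-1 is Ss.
Every other individual is either homozygous by phenotype or has at least one consistent homozygous assignment, so the count is 1.

1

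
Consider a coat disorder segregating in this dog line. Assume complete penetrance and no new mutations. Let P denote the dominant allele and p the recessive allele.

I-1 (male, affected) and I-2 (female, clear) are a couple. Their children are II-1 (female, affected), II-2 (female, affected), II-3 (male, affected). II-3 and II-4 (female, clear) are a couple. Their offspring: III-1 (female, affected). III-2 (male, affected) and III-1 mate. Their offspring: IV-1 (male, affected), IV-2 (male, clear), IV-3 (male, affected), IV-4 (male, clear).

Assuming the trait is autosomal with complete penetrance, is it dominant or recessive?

dominant

III-2 and III-1 are both affected yet have a clear child IV-2. Under a recessive model two affected parents are homozygous and every child would be affected, so the trait cannot be recessive.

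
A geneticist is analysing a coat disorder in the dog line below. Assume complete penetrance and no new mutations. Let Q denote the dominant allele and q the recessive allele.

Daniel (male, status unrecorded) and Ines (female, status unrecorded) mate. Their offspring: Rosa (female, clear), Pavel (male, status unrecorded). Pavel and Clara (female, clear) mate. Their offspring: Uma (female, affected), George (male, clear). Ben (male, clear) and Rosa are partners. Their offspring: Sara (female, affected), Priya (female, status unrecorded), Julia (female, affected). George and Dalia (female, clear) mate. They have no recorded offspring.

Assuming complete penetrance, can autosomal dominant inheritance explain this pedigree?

No

Under autosomal dominant, Sara (affected, female) cannot arise from Ben (clear) × Rosa (clear).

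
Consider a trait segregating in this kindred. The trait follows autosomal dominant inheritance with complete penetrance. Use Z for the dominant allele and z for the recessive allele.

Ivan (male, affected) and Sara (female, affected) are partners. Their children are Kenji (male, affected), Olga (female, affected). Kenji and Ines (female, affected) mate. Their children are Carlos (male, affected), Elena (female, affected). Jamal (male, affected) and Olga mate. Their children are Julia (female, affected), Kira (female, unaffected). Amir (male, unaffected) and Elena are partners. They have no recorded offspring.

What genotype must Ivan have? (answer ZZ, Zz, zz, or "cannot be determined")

Ivan's phenotype allows ZZ or Zz, and no parent or child forces a single allele at both positions; consistent genotype assignments exist with Ivan as ZZ or Zz.

cannot be determined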